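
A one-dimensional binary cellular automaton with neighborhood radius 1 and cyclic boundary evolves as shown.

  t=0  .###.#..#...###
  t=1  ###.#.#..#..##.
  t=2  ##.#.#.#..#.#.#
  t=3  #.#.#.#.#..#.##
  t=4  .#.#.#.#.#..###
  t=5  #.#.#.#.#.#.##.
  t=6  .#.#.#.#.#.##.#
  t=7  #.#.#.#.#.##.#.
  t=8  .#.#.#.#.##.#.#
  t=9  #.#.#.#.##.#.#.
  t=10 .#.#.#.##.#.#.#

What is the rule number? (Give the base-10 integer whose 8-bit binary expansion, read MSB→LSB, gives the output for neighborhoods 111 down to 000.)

  nb ###: next=#  (t=0,i=2, bit7=1)
  nb ##.: next=.  (t=0,i=3, bit6=0)
  nb #.#: next=#  (t=0,i=0, bit5=1)
  nb #..: next=#  (t=0,i=6, bit4=1)
  nb .##: next=#  (t=0,i=1, bit3=1)
  nb .#.: next=.  (t=0,i=5, bit2=0)
  nb ..#: next=.  (t=0,i=7, bit1=0)
  nb ...: next=.  (t=0,i=10, bit0=0)
  bits 10111000 = 184

184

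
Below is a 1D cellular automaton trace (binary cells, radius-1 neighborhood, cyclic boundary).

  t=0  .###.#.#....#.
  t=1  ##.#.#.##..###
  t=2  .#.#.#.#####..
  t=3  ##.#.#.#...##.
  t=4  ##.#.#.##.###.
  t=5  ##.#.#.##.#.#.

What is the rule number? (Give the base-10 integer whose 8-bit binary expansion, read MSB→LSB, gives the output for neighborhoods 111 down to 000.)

94

  ### -> .   bit 7 = 0  t=0,i=2
  ##. -> #   bit 6 = 1  t=0,i=3
  #.# -> .   bit 5 = 0  t=0,i=4
  #.. -> #   bit 4 = 1  t=0,i=8
  .## -> #   bit 3 = 1  t=0,i=1
  .#. -> #   bit 2 = 1  t=0,i=5
  ..# -> #   bit 1 = 1  t=0,i=0
  ... -> .   bit 0 = 0  t=0,i=9
  bits 01011110 = 94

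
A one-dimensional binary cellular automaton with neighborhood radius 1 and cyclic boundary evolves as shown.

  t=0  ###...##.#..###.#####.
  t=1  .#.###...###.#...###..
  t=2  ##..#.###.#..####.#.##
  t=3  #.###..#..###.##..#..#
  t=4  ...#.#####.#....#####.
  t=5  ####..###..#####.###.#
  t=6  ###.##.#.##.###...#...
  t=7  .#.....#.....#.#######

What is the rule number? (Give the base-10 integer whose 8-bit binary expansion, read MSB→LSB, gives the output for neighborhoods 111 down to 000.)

  [7] ### => #  t=0,i=1
  [6] ##. => .  t=0,i=2
  [5] #.# => .  t=0,i=8
  [4] #.. => #  t=0,i=3
  [3] .## => .  t=0,i=0
  [2] .#. => #  t=0,i=9
  [1] ..# => #  t=0,i=5
  [0] ... => #  t=0,i=4
  bits 10010111 = 151

151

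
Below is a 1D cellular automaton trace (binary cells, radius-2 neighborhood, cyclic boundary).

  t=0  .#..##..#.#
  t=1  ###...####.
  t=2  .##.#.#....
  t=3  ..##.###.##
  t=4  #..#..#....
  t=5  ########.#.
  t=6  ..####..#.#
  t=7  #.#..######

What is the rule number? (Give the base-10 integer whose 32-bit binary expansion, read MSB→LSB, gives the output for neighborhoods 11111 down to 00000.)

2518052787

  ##### -> #   bit 31 = 1  t=5,i=2
  ####. -> .   bit 30 = 0  t=1,i=8
  ###.# -> .   bit 29 = 0  t=1,i=9
  ###.. -> #   bit 28 = 1  t=1,i=2
  ##.## -> .   bit 27 = 0  t=1,i=10
  ##.#. -> #   bit 26 = 1  t=2,i=3
  ##..# -> #   bit 25 = 1  t=0,i=6
  ##... -> .   bit 24 = 0  t=1,i=3
  #.### -> .   bit 23 = 0  t=1,i=0
  #.##. -> .   bit 22 = 0  t=3,i=9
  #.#.# -> .   bit 21 = 0  t=0,i=10
  #.#.. -> #   bit 20 = 1  t=0,i=1
  #..## -> .   bit 19 = 0  t=0,i=3
  #..#. -> #   bit 18 = 1  t=0,i=7
  #...# -> #   bit 17 = 1  t=1,i=4
  #.... -> .   bit 16 = 0  t=2,i=8
  .#### -> .   bit 15 = 0  t=1,i=7
  .###. -> #   bit 14 = 1  t=1,i=1
  .##.# -> #   bit 13 = 1  t=2,i=2
  .##.. -> .   bit 12 = 0  t=0,i=5
  .#.## -> #   bit 11 = 1  t=5,i=10
  .#.#. -> #   bit 10 = 1  t=0,i=0
  .#..# -> #   bit 9 = 1  t=0,i=2
  .#... -> #   bit 8 = 1  t=2,i=7
  ..### -> #   bit 7 = 1  t=1,i=6
  ..##. -> .   bit 6 = 0  t=0,i=4
  ..#.# -> #   bit 5 = 1  t=0,i=8
  ..#.. -> #   bit 4 = 1  t=4,i=0
  ...## -> .   bit 3 = 0  t=1,i=5
  ...#. -> .   bit 2 = 0  t=4,i=10
  ....# -> #   bit 1 = 1  t=2,i=10
  ..... -> #   bit 0 = 1  t=2,i=9
  bits 10010110000101100110111110110011 = 2518052787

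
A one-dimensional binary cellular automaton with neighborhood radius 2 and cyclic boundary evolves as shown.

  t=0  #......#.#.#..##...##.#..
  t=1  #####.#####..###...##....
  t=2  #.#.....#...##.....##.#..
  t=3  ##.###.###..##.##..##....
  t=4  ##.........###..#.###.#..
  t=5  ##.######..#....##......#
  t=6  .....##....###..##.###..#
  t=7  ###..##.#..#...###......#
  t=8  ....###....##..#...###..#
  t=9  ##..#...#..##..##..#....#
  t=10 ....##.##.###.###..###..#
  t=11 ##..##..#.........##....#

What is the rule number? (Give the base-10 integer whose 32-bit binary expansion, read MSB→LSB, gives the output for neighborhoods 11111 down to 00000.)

  ##### -> #   bit 31 = 1  t=1,i=2
  ####. -> .   bit 30 = 0  t=1,i=3
  ###.# -> .   bit 29 = 0  t=1,i=4
  ###.. -> .   bit 28 = 0  t=1,i=10
  ##.## -> .   bit 27 = 0  t=1,i=5
  ##.#. -> .   bit 26 = 0  t=0,i=21
  ##..# -> .   bit 25 = 0  t=1,i=11
  ##... -> .   bit 24 = 0  t=0,i=16
  #.### -> .   bit 23 = 0  t=1,i=6
  #.##. -> .   bit 22 = 0  t=3,i=15
  #.#.# -> #   bit 21 = 1  t=0,i=9
  #.#.. -> .   bit 20 = 0  t=0,i=11
  #..## -> #   bit 19 = 1  t=0,i=13
  #..#. -> .   bit 18 = 0  t=0,i=24
  #...# -> .   bit 17 = 0  t=0,i=17
  #.... -> #   bit 16 = 1  t=0,i=2
  .#### -> .   bit 15 = 0  t=1,i=1
  .###. -> .   bit 14 = 0  t=1,i=14
  .##.# -> #   bit 13 = 1  t=0,i=20
  .##.. -> #   bit 12 = 1  t=0,i=15
  .#.## -> #   bit 11 = 1  t=4,i=17
  .#.#. -> #   bit 10 = 1  t=0,i=8
  .#..# -> .   bit 9 = 0  t=0,i=12
  .#... -> #   bit 8 = 1  t=0,i=1
  ..### -> #   bit 7 = 1  t=1,i=0
  ..##. -> #   bit 6 = 1  t=0,i=14
  ..#.# -> #   bit 5 = 1  t=0,i=7
  ..#.. -> #   bit 4 = 1  t=0,i=0
  ...## -> .   bit 3 = 0  t=0,i=18
  ...#. -> #   bit 2 = 1  t=0,i=6
  ....# -> .   bit 1 = 0  t=0,i=5
  ..... -> #   bit 0 = 1  t=0,i=3
  bits 10000000001010010011110111110101 = 2150186485

2150186485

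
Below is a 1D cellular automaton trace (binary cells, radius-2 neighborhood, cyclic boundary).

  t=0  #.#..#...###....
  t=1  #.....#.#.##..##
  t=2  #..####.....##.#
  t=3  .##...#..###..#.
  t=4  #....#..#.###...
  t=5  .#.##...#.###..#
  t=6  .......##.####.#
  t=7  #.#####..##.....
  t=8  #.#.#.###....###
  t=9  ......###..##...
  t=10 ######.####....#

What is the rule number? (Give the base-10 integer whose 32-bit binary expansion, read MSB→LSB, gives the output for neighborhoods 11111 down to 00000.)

  nb #####: next=#  (t=7,i=4, bit31=1)
  nb ####.: next=.  (t=2,i=5, bit30=0)
  nb ###.#: next=.  (t=6,i=13, bit29=0)
  nb ###..: next=#  (t=0,i=11, bit28=1)
  nb ##.##: next=#  (t=2,i=14, bit27=1)
  nb ##.#.: next=.  (t=6,i=14, bit26=0)
  nb ##..#: next=#  (t=1,i=12, bit25=1)
  nb ##...: next=.  (t=0,i=12, bit24=0)
  nb #.###: next=#  (t=4,i=10, bit23=1)
  nb #.##.: next=.  (t=1,i=10, bit22=0)
  nb #.#.#: next=.  (t=1,i=8, bit21=0)
  nb #.#..: next=.  (t=0,i=2, bit20=0)
  nb #..##: next=#  (t=1,i=13, bit19=1)
  nb #..#.: next=.  (t=0,i=4, bit18=0)
  nb #...#: next=.  (t=0,i=7, bit17=0)
  nb #....: next=.  (t=0,i=13, bit16=0)
  nb .####: next=.  (t=2,i=4, bit15=0)
  nb .###.: next=#  (t=0,i=10, bit14=1)
  nb .##.#: next=.  (t=2,i=13, bit13=0)
  nb .##..: next=.  (t=1,i=11, bit12=0)
  nb .#.##: next=.  (t=1,i=9, bit11=0)
  nb .#.#.: next=.  (t=0,i=1, bit10=0)
  nb .#..#: next=.  (t=0,i=3, bit9=0)
  nb .#...: next=#  (t=0,i=6, bit8=1)
  nb ..###: next=.  (t=0,i=9, bit7=0)
  nb ..##.: next=.  (t=2,i=12, bit6=0)
  nb ..#.#: next=#  (t=0,i=0, bit5=1)
  nb ..#..: next=.  (t=0,i=5, bit4=0)
  nb ...##: next=#  (t=0,i=8, bit3=1)
  nb ...#.: next=#  (t=0,i=15, bit2=1)
  nb ....#: next=#  (t=0,i=14, bit1=1)
  nb .....: next=#  (t=1,i=3, bit0=1)
  bits 10011010100010000100000100101111 = 2592620847

2592620847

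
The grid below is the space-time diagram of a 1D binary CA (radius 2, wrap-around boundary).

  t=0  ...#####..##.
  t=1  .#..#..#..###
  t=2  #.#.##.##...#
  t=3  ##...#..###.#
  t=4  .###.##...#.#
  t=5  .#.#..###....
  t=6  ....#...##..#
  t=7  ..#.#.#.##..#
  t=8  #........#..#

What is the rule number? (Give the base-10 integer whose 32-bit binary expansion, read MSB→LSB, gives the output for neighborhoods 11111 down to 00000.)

  [31] ##### => .  t=0,i=5
  [30] ####. => .  t=0,i=6
  [29] ###.# => #  t=1,i=12
  [28] ###.. => #  t=0,i=7
  [27] ##.## => .  t=2,i=6
  [26] ##.#. => #  t=1,i=0
  [25] ##..# => .  t=0,i=8
  [24] ##... => #  t=0,i=12
  [23] #.### => #  t=3,i=12
  [22] #.##. => .  t=2,i=4
  [21] #.#.# => .  t=2,i=2
  [20] #.#.. => .  t=1,i=1
  [19] #..## => .  t=0,i=9
  [18] #..#. => .  t=1,i=3
  [17] #...# => #  t=2,i=10
  [16] #.... => .  t=0,i=0
  [15] .#### => #  t=0,i=4
  [14] .###. => .  t=1,i=11
  [13] .##.# => #  t=2,i=0
  [12] .##.. => #  t=0,i=11
  [11] .#.## => .  t=2,i=3
  [10] .#.#. => .  t=4,i=11
  [9] .#..# => #  t=1,i=2
  [8] .#... => .  t=6,i=0
  [7] ..### => .  t=0,i=3
  [6] ..##. => #  t=0,i=10
  [5] ..#.# => .  t=4,i=10
  [4] ..#.. => #  t=1,i=4
  [3] ...## => .  t=0,i=2
  [2] ...#. => .  t=3,i=4
  [1] ....# => #  t=0,i=1
  [0] ..... => .  t=5,i=11
  bits 00110101100000101011001001010010 = 897757778

897757778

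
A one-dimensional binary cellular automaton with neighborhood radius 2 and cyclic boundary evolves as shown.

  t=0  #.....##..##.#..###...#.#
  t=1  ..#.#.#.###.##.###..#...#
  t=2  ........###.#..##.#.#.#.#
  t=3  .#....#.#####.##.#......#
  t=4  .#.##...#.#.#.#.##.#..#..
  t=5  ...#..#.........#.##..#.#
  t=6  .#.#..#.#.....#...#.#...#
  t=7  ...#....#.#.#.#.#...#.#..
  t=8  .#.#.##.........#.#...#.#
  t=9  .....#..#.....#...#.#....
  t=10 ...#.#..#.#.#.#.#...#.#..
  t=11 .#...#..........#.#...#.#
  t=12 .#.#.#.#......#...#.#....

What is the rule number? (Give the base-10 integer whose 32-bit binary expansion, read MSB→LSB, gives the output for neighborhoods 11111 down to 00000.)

2799386834

  nb #####: next=#  (t=3,i=10, bit31=1)
  nb ####.: next=.  (t=3,i=11, bit30=0)
  nb ###.#: next=#  (t=1,i=10, bit29=1)
  nb ###..: next=.  (t=0,i=18, bit28=0)
  nb ##.##: next=.  (t=1,i=11, bit27=0)
  nb ##.#.: next=#  (t=0,i=12, bit26=1)
  nb ##..#: next=#  (t=0,i=8, bit25=1)
  nb ##...: next=.  (t=0,i=1, bit24=0)
  nb #.###: next=#  (t=1,i=8, bit23=1)
  nb #.##.: next=#  (t=0,i=24, bit22=1)
  nb #.#.#: next=.  (t=1,i=4, bit21=0)
  nb #.#..: next=#  (t=0,i=13, bit20=1)
  nb #..##: next=#  (t=0,i=9, bit19=1)
  nb #..#.: next=.  (t=1,i=1, bit18=0)
  nb #...#: next=#  (t=0,i=20, bit17=1)
  nb #....: next=#  (t=0,i=2, bit16=1)
  nb .####: next=.  (t=3,i=9, bit15=0)
  nb .###.: next=#  (t=0,i=17, bit14=1)
  nb .##.#: next=.  (t=0,i=11, bit13=0)
  nb .##..: next=.  (t=0,i=0, bit12=0)
  nb .#.##: next=.  (t=0,i=23, bit11=0)
  nb .#.#.: next=.  (t=1,i=3, bit10=0)
  nb .#..#: next=.  (t=0,i=14, bit9=0)
  nb .#...: next=.  (t=1,i=21, bit8=0)
  nb ..###: next=#  (t=0,i=16, bit7=1)
  nb ..##.: next=#  (t=0,i=6, bit6=1)
  nb ..#.#: next=.  (t=0,i=22, bit5=0)
  nb ..#..: next=#  (t=1,i=20, bit4=1)
  nb ...##: next=.  (t=0,i=5, bit3=0)
  nb ...#.: next=.  (t=0,i=21, bit2=0)
  nb ....#: next=#  (t=0,i=4, bit1=1)
  nb .....: next=.  (t=0,i=3, bit0=0)
  bits 10100110110110110100000011010010 = 2799386834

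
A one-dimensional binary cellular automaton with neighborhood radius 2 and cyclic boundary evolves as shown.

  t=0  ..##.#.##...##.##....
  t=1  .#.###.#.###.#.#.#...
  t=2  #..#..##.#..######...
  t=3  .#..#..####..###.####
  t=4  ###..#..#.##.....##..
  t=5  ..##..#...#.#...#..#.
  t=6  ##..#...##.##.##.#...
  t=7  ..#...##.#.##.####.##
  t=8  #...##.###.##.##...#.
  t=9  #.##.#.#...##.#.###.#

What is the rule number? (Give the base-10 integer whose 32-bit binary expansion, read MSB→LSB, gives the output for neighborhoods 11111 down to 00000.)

  [31] ##### => #  t=2,i=14
  [30] ####. => .  t=2,i=16
  [29] ###.# => .  t=1,i=5
  [28] ###.. => #  t=2,i=17
  [27] ##.## => .  t=0,i=14
  [26] ##.#. => #  t=0,i=4
  [25] ##..# => #  t=3,i=11
  [24] ##... => #  t=0,i=9
  [23] #.### => #  t=1,i=3
  [22] #.##. => #  t=0,i=7
  [21] #.#.# => #  t=0,i=5
  [20] #.#.. => #  t=1,i=17
  [19] #..## => .  t=2,i=5
  [18] #..#. => .  t=2,i=2
  [17] #...# => #  t=0,i=10
  [16] #.... => .  t=0,i=18
  [15] .#### => #  t=2,i=13
  [14] .###. => .  t=1,i=4
  [13] .##.# => #  t=0,i=3
  [12] .##.. => .  t=0,i=8
  [11] .#.## => .  t=0,i=6
  [10] .#.#. => #  t=1,i=14
  [9] .#..# => #  t=2,i=1
  [8] .#... => .  t=1,i=18
  [7] ..### => .  t=2,i=12
  [6] ..##. => .  t=0,i=2
  [5] ..#.# => .  t=1,i=1
  [4] ..#.. => .  t=2,i=0
  [3] ...## => #  t=0,i=1
  [2] ...#. => #  t=1,i=0
  [1] ....# => .  t=0,i=0
  [0] ..... => .  t=0,i=19
  bits 10010111111100101010011000001100 = 2549261836

2549261836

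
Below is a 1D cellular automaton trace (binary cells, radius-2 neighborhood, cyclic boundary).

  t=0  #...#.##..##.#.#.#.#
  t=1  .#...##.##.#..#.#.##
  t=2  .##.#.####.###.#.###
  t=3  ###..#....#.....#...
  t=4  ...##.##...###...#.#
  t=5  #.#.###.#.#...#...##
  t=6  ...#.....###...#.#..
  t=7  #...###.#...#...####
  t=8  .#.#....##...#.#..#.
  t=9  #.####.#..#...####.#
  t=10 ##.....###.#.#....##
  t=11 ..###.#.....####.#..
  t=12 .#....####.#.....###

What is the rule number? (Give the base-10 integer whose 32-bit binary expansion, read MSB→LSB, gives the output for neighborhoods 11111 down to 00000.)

  nb #####: next=#  (t=7,i=18, bit31=1)
  nb ####.: next=.  (t=2,i=8, bit30=0)
  nb ###.#: next=.  (t=2,i=9, bit29=0)
  nb ###..: next=.  (t=3,i=2, bit28=0)
  nb ##.##: next=#  (t=1,i=7, bit27=1)
  nb ##.#.: next=.  (t=0,i=12, bit26=0)
  nb ##..#: next=#  (t=0,i=8, bit25=1)
  nb ##...: next=#  (t=0,i=1, bit24=1)
  nb #.###: next=.  (t=2,i=6, bit23=0)
  nb #.##.: next=#  (t=0,i=6, bit22=1)
  nb #.#.#: next=.  (t=0,i=13, bit21=0)
  nb #.#..: next=#  (t=1,i=1, bit20=1)
  nb #..##: next=#  (t=0,i=9, bit19=1)
  nb #..#.: next=#  (t=1,i=13, bit18=1)
  nb #...#: next=.  (t=0,i=2, bit17=0)
  nb #....: next=#  (t=3,i=7, bit16=1)
  nb .####: next=.  (t=2,i=7, bit15=0)
  nb .###.: next=.  (t=2,i=12, bit14=0)
  nb .##.#: next=#  (t=0,i=11, bit13=1)
  nb .##..: next=.  (t=0,i=0, bit12=0)
  nb .#.##: next=#  (t=0,i=5, bit11=1)
  nb .#.#.: next=#  (t=0,i=14, bit10=1)
  nb .#..#: next=#  (t=1,i=12, bit9=1)
  nb .#...: next=#  (t=1,i=2, bit8=1)
  nb ..###: next=.  (t=3,i=0, bit7=0)
  nb ..##.: next=.  (t=0,i=10, bit6=0)
  nb ..#.#: next=.  (t=0,i=4, bit5=0)
  nb ..#..: next=.  (t=3,i=5, bit4=0)
  nb ...##: next=#  (t=1,i=4, bit3=1)
  nb ...#.: next=.  (t=0,i=3, bit2=0)
  nb ....#: next=.  (t=3,i=8, bit1=0)
  nb .....: next=#  (t=3,i=13, bit0=1)
  bits 10001011010111010010111100001001 = 2338139913

2338139913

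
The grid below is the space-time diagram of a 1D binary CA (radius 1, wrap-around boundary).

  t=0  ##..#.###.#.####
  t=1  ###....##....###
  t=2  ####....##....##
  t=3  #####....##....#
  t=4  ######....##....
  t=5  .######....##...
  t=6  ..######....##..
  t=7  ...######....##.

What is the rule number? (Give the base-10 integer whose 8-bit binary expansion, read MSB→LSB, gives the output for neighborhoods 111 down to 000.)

  nb ###: next=#  (t=0,i=0, bit7=1)
  nb ##.: next=#  (t=0,i=1, bit6=1)
  nb #.#: next=.  (t=0,i=5, bit5=0)
  nb #..: next=#  (t=0,i=2, bit4=1)
  nb .##: next=.  (t=0,i=6, bit3=0)
  nb .#.: next=.  (t=0,i=4, bit2=0)
  nb ..#: next=.  (t=0,i=3, bit1=0)
  nb ...: next=.  (t=1,i=4, bit0=0)
  bits 11010000 = 208

208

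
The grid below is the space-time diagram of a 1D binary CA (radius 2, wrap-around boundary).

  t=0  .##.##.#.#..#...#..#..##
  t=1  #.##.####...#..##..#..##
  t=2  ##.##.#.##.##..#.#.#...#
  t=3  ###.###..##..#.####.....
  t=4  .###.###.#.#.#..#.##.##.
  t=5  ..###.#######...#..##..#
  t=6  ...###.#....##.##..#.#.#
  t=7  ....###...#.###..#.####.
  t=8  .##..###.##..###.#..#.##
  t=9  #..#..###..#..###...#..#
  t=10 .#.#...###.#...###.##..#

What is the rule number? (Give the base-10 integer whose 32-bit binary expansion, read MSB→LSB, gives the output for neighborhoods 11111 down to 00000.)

1059120247

  ##### -> .   bit 31 = 0  t=5,i=8
  ####. -> .   bit 30 = 0  t=1,i=7
  ###.# -> #   bit 29 = 1  t=1,i=0
  ###.. -> #   bit 28 = 1  t=1,i=8
  ##.## -> #   bit 27 = 1  t=0,i=0
  ##.#. -> #   bit 26 = 1  t=0,i=6
  ##..# -> #   bit 25 = 1  t=1,i=17
  ##... -> #   bit 24 = 1  t=1,i=9
  #.### -> .   bit 23 = 0  t=1,i=5
  #.##. -> .   bit 22 = 0  t=0,i=1
  #.#.# -> #   bit 21 = 1  t=0,i=7
  #.#.. -> .   bit 20 = 0  t=0,i=9
  #..## -> .   bit 19 = 0  t=0,i=21
  #..#. -> .   bit 18 = 0  t=0,i=11
  #...# -> .   bit 17 = 0  t=0,i=14
  #.... -> .   bit 16 = 0  t=3,i=20
  .#### -> #   bit 15 = 1  t=1,i=6
  .###. -> #   bit 14 = 1  t=1,i=23
  .##.# -> #   bit 13 = 1  t=0,i=2
  .##.. -> .   bit 12 = 0  t=1,i=16
  .#.## -> .   bit 11 = 0  t=2,i=7
  .#.#. -> #   bit 10 = 1  t=0,i=8
  .#..# -> .   bit 9 = 0  t=0,i=10
  .#... -> .   bit 8 = 0  t=0,i=13
  ..### -> .   bit 7 = 0  t=1,i=22
  ..##. -> #   bit 6 = 1  t=0,i=22
  ..#.# -> #   bit 5 = 1  t=2,i=15
  ..#.. -> #   bit 4 = 1  t=0,i=12
  ...## -> .   bit 3 = 0  t=2,i=22
  ...#. -> #   bit 2 = 1  t=0,i=15
  ....# -> #   bit 1 = 1  t=3,i=22
  ..... -> #   bit 0 = 1  t=3,i=21
  bits 00111111001000001110010001110111 = 1059120247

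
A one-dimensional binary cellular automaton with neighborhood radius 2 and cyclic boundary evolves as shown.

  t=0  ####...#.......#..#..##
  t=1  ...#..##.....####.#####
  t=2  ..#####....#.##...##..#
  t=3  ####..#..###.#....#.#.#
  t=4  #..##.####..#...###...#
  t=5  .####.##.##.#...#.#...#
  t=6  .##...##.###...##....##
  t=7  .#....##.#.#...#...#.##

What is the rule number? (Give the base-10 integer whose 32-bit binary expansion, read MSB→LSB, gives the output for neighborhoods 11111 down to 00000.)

  [31] ##### => .  t=0,i=0
  [30] ####. => .  t=0,i=2
  [29] ###.# => .  t=1,i=16
  [28] ###.. => #  t=0,i=3
  [27] ##.## => .  t=1,i=17
  [26] ##.#. => #  t=3,i=12
  [25] ##..# => #  t=2,i=20
  [24] ##... => .  t=0,i=4
  [23] #.### => #  t=1,i=18
  [22] #.##. => #  t=2,i=13
  [21] #.#.# => .  t=3,i=20
  [20] #.#.. => .  t=3,i=13
  [19] #..## => #  t=0,i=20
  [18] #..#. => .  t=0,i=17
  [17] #...# => .  t=0,i=5
  [16] #.... => .  t=0,i=9
  [15] .#### => #  t=0,i=22
  [14] .###. => .  t=3,i=10
  [13] .##.# => #  t=4,i=4
  [12] .##.. => .  t=1,i=7
  [11] .#.## => .  t=2,i=12
  [10] .#.#. => .  t=3,i=19
  [9] .#..# => #  t=0,i=16
  [8] .#... => .  t=0,i=8
  [7] ..### => #  t=0,i=21
  [6] ..##. => #  t=1,i=6
  [5] ..#.# => #  t=2,i=11
  [4] ..#.. => #  t=0,i=7
  [3] ...## => .  t=1,i=12
  [2] ...#. => #  t=0,i=6
  [1] ....# => #  t=0,i=13
  [0] ..... => .  t=0,i=10
  bits 00010110110010001010001011110110 = 382247670

382247670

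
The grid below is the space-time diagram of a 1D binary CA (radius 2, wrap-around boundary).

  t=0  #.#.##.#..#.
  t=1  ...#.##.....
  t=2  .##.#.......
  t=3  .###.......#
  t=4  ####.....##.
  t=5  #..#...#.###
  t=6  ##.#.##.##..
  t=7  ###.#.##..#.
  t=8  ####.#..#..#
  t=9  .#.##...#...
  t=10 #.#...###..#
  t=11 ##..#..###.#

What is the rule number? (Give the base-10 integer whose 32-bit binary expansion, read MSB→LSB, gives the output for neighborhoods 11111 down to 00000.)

  ##### -> #   bit 31 = 1  t=8,i=1
  ####. -> .   bit 30 = 0  t=4,i=2
  ###.# -> #   bit 29 = 1  t=7,i=2
  ###.. -> #   bit 28 = 1  t=3,i=3
  ##.## -> #   bit 27 = 1  t=4,i=11
  ##.#. -> #   bit 26 = 1  t=0,i=6
  ##..# -> #   bit 25 = 1  t=5,i=1
  ##... -> .   bit 24 = 0  t=1,i=7
  #.### -> #   bit 23 = 1  t=3,i=1
  #.##. -> .   bit 22 = 0  t=0,i=4
  #.#.# -> .   bit 21 = 0  t=0,i=0
  #.#.. -> .   bit 20 = 0  t=0,i=7
  #..## -> .   bit 19 = 0  t=6,i=11
  #..#. -> .   bit 18 = 0  t=0,i=9
  #...# -> #   bit 17 = 1  t=5,i=5
  #.... -> .   bit 16 = 0  t=1,i=8
  .#### -> .   bit 15 = 0  t=4,i=1
  .###. -> #   bit 14 = 1  t=3,i=2
  .##.# -> #   bit 13 = 1  t=0,i=5
  .##.. -> .   bit 12 = 0  t=1,i=6
  .#.## -> #   bit 11 = 1  t=0,i=3
  .#.#. -> .   bit 10 = 0  t=0,i=1
  .#..# -> .   bit 9 = 0  t=0,i=8
  .#... -> .   bit 8 = 0  t=2,i=5
  ..### -> .   bit 7 = 0  t=8,i=11
  ..##. -> #   bit 6 = 1  t=2,i=1
  ..#.# -> .   bit 5 = 0  t=0,i=10
  ..#.. -> #   bit 4 = 1  t=5,i=3
  ...## -> .   bit 3 = 0  t=2,i=0
  ...#. -> #   bit 2 = 1  t=1,i=2
  ....# -> #   bit 1 = 1  t=1,i=1
  ..... -> .   bit 0 = 0  t=1,i=0
  bits 10111110100000100110100001010110 = 3196217430

3196217430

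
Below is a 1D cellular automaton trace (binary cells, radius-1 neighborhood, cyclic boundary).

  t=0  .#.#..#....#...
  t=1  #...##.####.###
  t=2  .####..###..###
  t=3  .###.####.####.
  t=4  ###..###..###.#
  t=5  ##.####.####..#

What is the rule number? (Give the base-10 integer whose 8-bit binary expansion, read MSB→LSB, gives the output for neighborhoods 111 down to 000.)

155

  nb ###: next=#  (t=1,i=8, bit7=1)
  nb ##.: next=.  (t=1,i=0, bit6=0)
  nb #.#: next=.  (t=0,i=2, bit5=0)
  nb #..: next=#  (t=0,i=4, bit4=1)
  nb .##: next=#  (t=1,i=4, bit3=1)
  nb .#.: next=.  (t=0,i=1, bit2=0)
  nb ..#: next=#  (t=0,i=0, bit1=1)
  nb ...: next=#  (t=0,i=8, bit0=1)
  bits 10011011 = 155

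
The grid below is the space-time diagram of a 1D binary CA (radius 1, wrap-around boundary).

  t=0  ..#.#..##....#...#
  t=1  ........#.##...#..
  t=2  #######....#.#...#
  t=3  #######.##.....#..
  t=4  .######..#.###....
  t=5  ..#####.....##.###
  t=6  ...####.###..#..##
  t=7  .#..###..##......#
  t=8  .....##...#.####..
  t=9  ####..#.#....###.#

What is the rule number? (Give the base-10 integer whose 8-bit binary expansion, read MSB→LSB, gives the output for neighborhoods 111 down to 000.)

  nb ###: next=#  (t=2,i=0, bit7=1)
  nb ##.: next=#  (t=0,i=8, bit6=1)
  nb #.#: next=.  (t=0,i=3, bit5=0)
  nb #..: next=.  (t=0,i=0, bit4=0)
  nb .##: next=.  (t=0,i=7, bit3=0)
  nb .#.: next=.  (t=0,i=2, bit2=0)
  nb ..#: next=.  (t=0,i=1, bit1=0)
  nb ...: next=#  (t=0,i=10, bit0=1)
  bits 11000001 = 193

193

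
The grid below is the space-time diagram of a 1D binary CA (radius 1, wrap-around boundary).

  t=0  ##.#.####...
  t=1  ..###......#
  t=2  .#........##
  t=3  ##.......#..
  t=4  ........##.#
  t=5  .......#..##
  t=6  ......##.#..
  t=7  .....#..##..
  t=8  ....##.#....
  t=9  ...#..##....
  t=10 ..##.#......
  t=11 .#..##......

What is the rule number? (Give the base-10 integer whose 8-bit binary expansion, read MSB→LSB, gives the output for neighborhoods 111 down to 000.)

38

  ### -> .   bit 7 = 0  t=0,i=6
  ##. -> .   bit 6 = 0  t=0,i=1
  #.# -> #   bit 5 = 1  t=0,i=2
  #.. -> .   bit 4 = 0  t=0,i=9
  .## -> .   bit 3 = 0  t=0,i=0
  .#. -> #   bit 2 = 1  t=0,i=3
  ..# -> #   bit 1 = 1  t=0,i=11
  ... -> .   bit 0 = 0  t=0,i=10
  bits 00100110 = 38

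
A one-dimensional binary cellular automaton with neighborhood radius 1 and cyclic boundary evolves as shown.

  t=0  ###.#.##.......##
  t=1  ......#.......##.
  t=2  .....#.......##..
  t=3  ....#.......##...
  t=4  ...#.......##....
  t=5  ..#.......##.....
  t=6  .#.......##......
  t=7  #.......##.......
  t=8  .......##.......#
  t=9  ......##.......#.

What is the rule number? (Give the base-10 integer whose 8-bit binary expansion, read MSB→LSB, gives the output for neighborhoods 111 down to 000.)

  ### -> .   bit 7 = 0  t=0,i=0
  ##. -> .   bit 6 = 0  t=0,i=2
  #.# -> .   bit 5 = 0  t=0,i=3
  #.. -> .   bit 4 = 0  t=0,i=8
  .## -> #   bit 3 = 1  t=0,i=6
  .#. -> .   bit 2 = 0  t=0,i=4
  ..# -> #   bit 1 = 1  t=0,i=14
  ... -> .   bit 0 = 0  t=0,i=9
  bits 00001010 = 10

10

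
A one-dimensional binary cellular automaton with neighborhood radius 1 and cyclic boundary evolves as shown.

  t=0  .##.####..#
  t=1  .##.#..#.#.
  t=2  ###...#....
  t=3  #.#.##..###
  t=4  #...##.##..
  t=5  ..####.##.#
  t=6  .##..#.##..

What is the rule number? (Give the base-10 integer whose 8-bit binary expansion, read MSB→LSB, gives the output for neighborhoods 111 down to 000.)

  nb ###: next=.  (t=0,i=5, bit7=0)
  nb ##.: next=#  (t=0,i=2, bit6=1)
  nb #.#: next=.  (t=0,i=0, bit5=0)
  nb #..: next=.  (t=0,i=8, bit4=0)
  nb .##: next=#  (t=0,i=1, bit3=1)
  nb .#.: next=.  (t=0,i=10, bit2=0)
  nb ..#: next=#  (t=0,i=9, bit1=1)
  nb ...: next=#  (t=2,i=4, bit0=1)
  bits 01001011 = 75

75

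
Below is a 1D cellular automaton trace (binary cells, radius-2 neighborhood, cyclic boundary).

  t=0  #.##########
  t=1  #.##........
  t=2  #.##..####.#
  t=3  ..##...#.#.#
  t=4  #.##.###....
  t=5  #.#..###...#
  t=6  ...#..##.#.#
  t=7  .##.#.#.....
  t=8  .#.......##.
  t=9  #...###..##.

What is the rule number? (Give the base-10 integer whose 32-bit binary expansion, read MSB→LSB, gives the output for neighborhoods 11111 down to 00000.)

  nb #####: next=.  (t=0,i=4, bit31=0)
  nb ####.: next=.  (t=0,i=11, bit30=0)
  nb ###.#: next=#  (t=0,i=0, bit29=1)
  nb ###..: next=#  (t=4,i=7, bit28=1)
  nb ##.##: next=.  (t=0,i=1, bit27=0)
  nb ##.#.: next=.  (t=5,i=1, bit26=0)
  nb ##..#: next=.  (t=2,i=4, bit25=0)
  nb ##...: next=.  (t=1,i=4, bit24=0)
  nb #.###: next=#  (t=0,i=2, bit23=1)
  nb #.##.: next=#  (t=1,i=2, bit22=1)
  nb #.#.#: next=.  (t=3,i=9, bit21=0)
  nb #.#..: next=.  (t=3,i=11, bit20=0)
  nb #..##: next=.  (t=2,i=5, bit19=0)
  nb #..#.: next=#  (t=8,i=0, bit18=1)
  nb #...#: next=#  (t=3,i=5, bit17=1)
  nb #....: next=.  (t=1,i=5, bit16=0)
  nb .####: next=#  (t=0,i=3, bit15=1)
  nb .###.: next=#  (t=4,i=6, bit14=1)
  nb .##.#: next=.  (t=2,i=0, bit13=0)
  nb .##..: next=#  (t=1,i=3, bit12=1)
  nb .#.##: next=.  (t=1,i=1, bit11=0)
  nb .#.#.: next=.  (t=3,i=8, bit10=0)
  nb .#..#: next=#  (t=3,i=0, bit9=1)
  nb .#...: next=.  (t=6,i=0, bit8=0)
  nb ..###: next=.  (t=2,i=6, bit7=0)
  nb ..##.: next=#  (t=3,i=2, bit6=1)
  nb ..#.#: next=#  (t=1,i=0, bit5=1)
  nb ..#..: next=.  (t=6,i=3, bit4=0)
  nb ...##: next=.  (t=5,i=10, bit3=0)
  nb ...#.: next=#  (t=1,i=11, bit2=1)
  nb ....#: next=.  (t=1,i=10, bit1=0)
  nb .....: next=#  (t=1,i=6, bit0=1)
  bits 00110000110001101101001001100101 = 818336357

818336357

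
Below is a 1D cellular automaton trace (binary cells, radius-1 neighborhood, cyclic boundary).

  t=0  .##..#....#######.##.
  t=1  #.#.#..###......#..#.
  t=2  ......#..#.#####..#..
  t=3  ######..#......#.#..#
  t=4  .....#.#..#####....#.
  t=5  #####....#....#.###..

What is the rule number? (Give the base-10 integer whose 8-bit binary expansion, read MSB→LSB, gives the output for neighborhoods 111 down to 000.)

67

  ###|.  b7=0 t=0,i=11
  ##.|#  b6=1 t=0,i=2
  #.#|.  b5=0 t=0,i=17
  #..|.  b4=0 t=0,i=3
  .##|.  b3=0 t=0,i=1
  .#.|.  b2=0 t=0,i=5
  ..#|#  b1=1 t=0,i=0
  ...|#  b0=1 t=0,i=7
  bits 01000011 = 67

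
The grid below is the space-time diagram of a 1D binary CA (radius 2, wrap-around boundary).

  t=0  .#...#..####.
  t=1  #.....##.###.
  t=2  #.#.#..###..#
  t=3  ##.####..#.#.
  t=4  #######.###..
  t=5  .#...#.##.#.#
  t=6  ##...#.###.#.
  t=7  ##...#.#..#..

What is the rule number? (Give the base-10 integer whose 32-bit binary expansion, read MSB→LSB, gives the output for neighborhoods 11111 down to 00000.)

1558033954

  ##### -> .   bit 31 = 0  t=4,i=2
  ####. -> #   bit 30 = 1  t=0,i=10
  ###.# -> .   bit 29 = 0  t=1,i=11
  ###.. -> #   bit 28 = 1  t=0,i=11
  ##.## -> #   bit 27 = 1  t=1,i=8
  ##.#. -> #   bit 26 = 1  t=1,i=12
  ##..# -> .   bit 25 = 0  t=0,i=12
  ##... -> .   bit 24 = 0  t=6,i=2
  #.### -> #   bit 23 = 1  t=1,i=9
  #.##. -> #   bit 22 = 1  t=3,i=0
  #.#.# -> .   bit 21 = 0  t=2,i=2
  #.#.. -> #   bit 20 = 1  t=1,i=0
  #..## -> #   bit 19 = 1  t=0,i=7
  #..#. -> #   bit 18 = 1  t=0,i=0
  #...# -> .   bit 17 = 0  t=0,i=3
  #.... -> #   bit 16 = 1  t=1,i=2
  .#### -> #   bit 15 = 1  t=0,i=9
  .###. -> .   bit 14 = 0  t=1,i=10
  .##.# -> #   bit 13 = 1  t=1,i=7
  .##.. -> #   bit 12 = 1  t=6,i=1
  .#.## -> .   bit 11 = 0  t=3,i=12
  .#.#. -> #   bit 10 = 1  t=2,i=3
  .#..# -> #   bit 9 = 1  t=0,i=6
  .#... -> .   bit 8 = 0  t=0,i=2
  ..### -> .   bit 7 = 0  t=0,i=8
  ..##. -> .   bit 6 = 0  t=1,i=6
  ..#.# -> #   bit 5 = 1  t=3,i=9
  ..#.. -> .   bit 4 = 0  t=0,i=1
  ...## -> .   bit 3 = 0  t=1,i=5
  ...#. -> .   bit 2 = 0  t=0,i=4
  ....# -> #   bit 1 = 1  t=1,i=4
  ..... -> .   bit 0 = 0  t=1,i=3
  bits 01011100110111011011011000100010 = 1558033954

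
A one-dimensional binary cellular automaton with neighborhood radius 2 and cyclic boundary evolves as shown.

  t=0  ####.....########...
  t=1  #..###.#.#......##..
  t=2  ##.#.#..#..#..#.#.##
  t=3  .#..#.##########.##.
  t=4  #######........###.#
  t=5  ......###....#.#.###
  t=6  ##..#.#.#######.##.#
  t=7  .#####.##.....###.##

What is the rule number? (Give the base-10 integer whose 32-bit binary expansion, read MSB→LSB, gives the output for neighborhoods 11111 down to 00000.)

  nb #####: next=.  (t=0,i=11, bit31=0)
  nb ####.: next=.  (t=0,i=2, bit30=0)
  nb ###.#: next=#  (t=1,i=5, bit29=1)
  nb ###..: next=#  (t=0,i=3, bit28=1)
  nb ##.##: next=#  (t=3,i=16, bit27=1)
  nb ##.#.: next=.  (t=1,i=6, bit26=0)
  nb ##..#: next=#  (t=1,i=18, bit25=1)
  nb ##...: next=#  (t=0,i=4, bit24=1)
  nb #.###: next=#  (t=2,i=18, bit23=1)
  nb #.##.: next=#  (t=3,i=17, bit22=1)
  nb #.#.#: next=.  (t=1,i=7, bit21=0)
  nb #.#..: next=.  (t=1,i=9, bit20=0)
  nb #..##: next=.  (t=1,i=2, bit19=0)
  nb #..#.: next=#  (t=1,i=19, bit18=1)
  nb #...#: next=.  (t=0,i=18, bit17=0)
  nb #....: next=#  (t=0,i=5, bit16=1)
  nb .####: next=.  (t=0,i=1, bit15=0)
  nb .###.: next=.  (t=1,i=4, bit14=0)
  nb .##.#: next=.  (t=6,i=17, bit13=0)
  nb .##..: next=.  (t=1,i=17, bit12=0)
  nb .#.##: next=#  (t=2,i=17, bit11=1)
  nb .#.#.: next=#  (t=1,i=8, bit10=1)
  nb .#..#: next=#  (t=1,i=1, bit9=1)
  nb .#...: next=.  (t=1,i=10, bit8=0)
  nb ..###: next=#  (t=0,i=0, bit7=1)
  nb ..##.: next=#  (t=1,i=16, bit6=1)
  nb ..#.#: next=#  (t=2,i=14, bit5=1)
  nb ..#..: next=#  (t=1,i=0, bit4=1)
  nb ...##: next=.  (t=0,i=8, bit3=0)
  nb ...#.: next=#  (t=5,i=12, bit2=1)
  nb ....#: next=#  (t=0,i=7, bit1=1)
  nb .....: next=.  (t=0,i=6, bit0=0)
  bits 00111011110001010000111011110110 = 1002770166

1002770166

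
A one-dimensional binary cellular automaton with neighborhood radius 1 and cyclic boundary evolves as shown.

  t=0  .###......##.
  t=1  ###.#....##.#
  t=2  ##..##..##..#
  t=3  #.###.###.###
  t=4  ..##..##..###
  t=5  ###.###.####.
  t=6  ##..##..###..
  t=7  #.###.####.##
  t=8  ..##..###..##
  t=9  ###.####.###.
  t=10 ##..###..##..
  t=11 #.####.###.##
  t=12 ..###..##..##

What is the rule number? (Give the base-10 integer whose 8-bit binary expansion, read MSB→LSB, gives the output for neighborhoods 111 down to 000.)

158

  ###|#  b7=1 t=0,i=2
  ##.|.  b6=0 t=0,i=3
  #.#|.  b5=0 t=1,i=3
  #..|#  b4=1 t=0,i=4
  .##|#  b3=1 t=0,i=1
  .#.|#  b2=1 t=1,i=4
  ..#|#  b1=1 t=0,i=0
  ...|.  b0=0 t=0,i=5
  bits 10011110 = 158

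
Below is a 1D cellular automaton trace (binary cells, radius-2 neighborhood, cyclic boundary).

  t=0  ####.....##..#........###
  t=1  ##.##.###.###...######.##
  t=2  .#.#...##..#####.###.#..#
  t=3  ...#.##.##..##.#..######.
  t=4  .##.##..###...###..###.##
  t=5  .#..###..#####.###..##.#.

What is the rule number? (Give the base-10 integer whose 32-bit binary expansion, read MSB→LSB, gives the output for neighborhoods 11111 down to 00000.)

3075922447

  ##### -> #   bit 31 = 1  t=0,i=0
  ####. -> .   bit 30 = 0  t=0,i=2
  ###.# -> #   bit 29 = 1  t=1,i=1
  ###.. -> #   bit 28 = 1  t=0,i=3
  ##.## -> .   bit 27 = 0  t=1,i=2
  ##.#. -> #   bit 26 = 1  t=2,i=20
  ##..# -> #   bit 25 = 1  t=0,i=11
  ##... -> #   bit 24 = 1  t=0,i=4
  #.### -> .   bit 23 = 0  t=1,i=6
  #.##. -> #   bit 22 = 1  t=1,i=3
  #.#.# -> .   bit 21 = 0  t=2,i=1
  #.#.. -> #   bit 20 = 1  t=2,i=3
  #..## -> .   bit 19 = 0  t=2,i=10
  #..#. -> #   bit 18 = 1  t=0,i=12
  #...# -> #   bit 17 = 1  t=1,i=14
  #.... -> .   bit 16 = 0  t=0,i=5
  .#### -> #   bit 15 = 1  t=0,i=23
  .###. -> #   bit 14 = 1  t=1,i=7
  .##.# -> .   bit 13 = 0  t=1,i=4
  .##.. -> #   bit 12 = 1  t=0,i=10
  .#.## -> #   bit 11 = 1  t=3,i=4
  .#.#. -> .   bit 10 = 0  t=2,i=0
  .#..# -> #   bit 9 = 1  t=2,i=22
  .#... -> .   bit 8 = 0  t=0,i=14
  ..### -> .   bit 7 = 0  t=0,i=22
  ..##. -> .   bit 6 = 0  t=0,i=9
  ..#.# -> .   bit 5 = 0  t=2,i=24
  ..#.. -> .   bit 4 = 0  t=0,i=13
  ...## -> #   bit 3 = 1  t=0,i=8
  ...#. -> #   bit 2 = 1  t=3,i=2
  ....# -> #   bit 1 = 1  t=0,i=7
  ..... -> #   bit 0 = 1  t=0,i=6
  bits 10110111010101101101101000001111 = 3075922447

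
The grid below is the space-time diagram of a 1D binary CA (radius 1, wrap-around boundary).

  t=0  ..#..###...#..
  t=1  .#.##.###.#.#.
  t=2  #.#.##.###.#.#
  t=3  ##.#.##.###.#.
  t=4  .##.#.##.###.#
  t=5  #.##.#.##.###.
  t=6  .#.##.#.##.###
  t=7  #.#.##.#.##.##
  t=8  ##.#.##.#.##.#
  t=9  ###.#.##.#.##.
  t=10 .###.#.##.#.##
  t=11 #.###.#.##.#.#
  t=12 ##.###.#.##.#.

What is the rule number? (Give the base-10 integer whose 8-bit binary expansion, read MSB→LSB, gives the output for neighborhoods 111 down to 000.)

  [7] ### => #  t=0,i=6
  [6] ##. => #  t=0,i=7
  [5] #.# => #  t=1,i=2
  [4] #.. => #  t=0,i=3
  [3] .## => .  t=0,i=5
  [2] .#. => .  t=0,i=2
  [1] ..# => #  t=0,i=1
  [0] ... => .  t=0,i=0
  bits 11110010 = 242

242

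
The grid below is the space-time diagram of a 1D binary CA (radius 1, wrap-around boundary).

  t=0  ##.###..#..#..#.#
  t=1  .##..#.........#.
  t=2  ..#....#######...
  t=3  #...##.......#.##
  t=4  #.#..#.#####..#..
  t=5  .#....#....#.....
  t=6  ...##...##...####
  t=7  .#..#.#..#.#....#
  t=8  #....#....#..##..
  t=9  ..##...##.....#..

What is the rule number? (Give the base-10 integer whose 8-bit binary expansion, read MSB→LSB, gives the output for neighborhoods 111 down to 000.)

  [7] ### => .  t=0,i=0
  [6] ##. => #  t=0,i=1
  [5] #.# => #  t=0,i=2
  [4] #.. => .  t=0,i=6
  [3] .## => .  t=0,i=3
  [2] .#. => .  t=0,i=8
  [1] ..# => .  t=0,i=7
  [0] ... => #  t=1,i=7
  bits 01100001 = 97

97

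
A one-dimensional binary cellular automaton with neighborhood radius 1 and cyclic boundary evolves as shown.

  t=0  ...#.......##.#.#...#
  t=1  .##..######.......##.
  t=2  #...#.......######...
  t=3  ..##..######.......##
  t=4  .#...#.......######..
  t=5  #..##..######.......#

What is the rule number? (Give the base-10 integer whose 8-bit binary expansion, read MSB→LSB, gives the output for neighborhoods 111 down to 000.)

  ###|.  b7=0 t=1,i=6
  ##.|.  b6=0 t=0,i=12
  #.#|.  b5=0 t=0,i=13
  #..|.  b4=0 t=0,i=0
  .##|.  b3=0 t=0,i=11
  .#.|.  b2=0 t=0,i=3
  ..#|#  b1=1 t=0,i=2
  ...|#  b0=1 t=0,i=1
  bits 00000011 = 3

3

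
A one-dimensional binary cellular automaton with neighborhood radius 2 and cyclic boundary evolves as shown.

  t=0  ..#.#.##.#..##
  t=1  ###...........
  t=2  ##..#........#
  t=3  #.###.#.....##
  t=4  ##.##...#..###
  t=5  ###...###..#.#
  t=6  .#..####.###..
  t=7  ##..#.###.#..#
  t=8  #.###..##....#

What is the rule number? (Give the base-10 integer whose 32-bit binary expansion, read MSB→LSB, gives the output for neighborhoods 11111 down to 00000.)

3926343868

  #####|#  b31=1 t=4,i=13
  ####.|#  b30=1 t=4,i=0
  ###.#|#  b29=1 t=3,i=0
  ###..|.  b28=0 t=1,i=2
  ##.##|#  b27=1 t=3,i=1
  ##.#.|.  b26=0 t=0,i=8
  ##..#|#  b25=1 t=0,i=0
  ##...|.  b24=0 t=1,i=3
  #.###|.  b23=0 t=3,i=2
  #.##.|.  b22=0 t=0,i=6
  #.#.#|.  b21=0 t=0,i=4
  #.#..|.  b20=0 t=0,i=9
  #..##|.  b19=0 t=0,i=11
  #..#.|#  b18=1 t=0,i=1
  #...#|#  b17=1 t=4,i=6
  #....|#  b16=1 t=1,i=4
  .####|.  b15=0 t=4,i=12
  .###.|#  b14=1 t=1,i=1
  .##.#|.  b13=0 t=0,i=7
  .##..|.  b12=0 t=0,i=13
  .#.##|.  b11=0 t=0,i=5
  .#.#.|.  b10=0 t=0,i=3
  .#..#|.  b9=0 t=0,i=10
  .#...|.  b8=0 t=2,i=5
  ..###|#  b7=1 t=1,i=0
  ..##.|.  b6=0 t=0,i=12
  ..#.#|#  b5=1 t=0,i=2
  ..#..|#  b4=1 t=2,i=4
  ...##|#  b3=1 t=1,i=13
  ...#.|#  b2=1 t=4,i=7
  ....#|.  b1=0 t=1,i=12
  .....|.  b0=0 t=1,i=5
  bits 11101010000001110100000010111100 = 3926343868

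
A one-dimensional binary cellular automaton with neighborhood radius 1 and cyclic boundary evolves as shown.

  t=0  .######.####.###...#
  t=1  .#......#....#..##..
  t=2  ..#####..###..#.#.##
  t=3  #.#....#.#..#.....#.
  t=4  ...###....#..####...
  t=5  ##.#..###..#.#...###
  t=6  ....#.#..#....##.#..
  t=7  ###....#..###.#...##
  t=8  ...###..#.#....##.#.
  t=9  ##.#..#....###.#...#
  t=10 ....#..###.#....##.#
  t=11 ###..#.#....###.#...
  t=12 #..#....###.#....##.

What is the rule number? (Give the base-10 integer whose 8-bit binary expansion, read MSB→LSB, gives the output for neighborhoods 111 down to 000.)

25

  [7] ### => .  t=0,i=2
  [6] ##. => .  t=0,i=6
  [5] #.# => .  t=0,i=0
  [4] #.. => #  t=0,i=16
  [3] .## => #  t=0,i=1
  [2] .#. => .  t=0,i=19
  [1] ..# => .  t=0,i=18
  [0] ... => #  t=0,i=17
  bits 00011001 = 25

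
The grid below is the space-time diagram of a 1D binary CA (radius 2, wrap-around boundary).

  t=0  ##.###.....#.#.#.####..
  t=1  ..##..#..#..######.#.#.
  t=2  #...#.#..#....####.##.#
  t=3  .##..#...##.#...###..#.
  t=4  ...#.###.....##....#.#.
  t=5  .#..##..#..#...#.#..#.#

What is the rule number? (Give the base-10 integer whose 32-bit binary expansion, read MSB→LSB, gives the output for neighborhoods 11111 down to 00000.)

3953265938

  ##### -> #   bit 31 = 1  t=1,i=14
  ####. -> #   bit 30 = 1  t=0,i=19
  ###.# -> #   bit 29 = 1  t=1,i=17
  ###.. -> .   bit 28 = 0  t=0,i=5
  ##.## -> #   bit 27 = 1  t=0,i=2
  ##.#. -> .   bit 26 = 0  t=1,i=18
  ##..# -> #   bit 25 = 1  t=0,i=21
  ##... -> #   bit 24 = 1  t=0,i=6
  #.### -> #   bit 23 = 1  t=0,i=3
  #.##. -> .   bit 22 = 0  t=2,i=19
  #.#.# -> #   bit 21 = 1  t=0,i=13
  #.#.. -> .   bit 20 = 0  t=1,i=21
  #..## -> .   bit 19 = 0  t=0,i=22
  #..#. -> .   bit 18 = 0  t=1,i=5
  #...# -> #   bit 17 = 1  t=1,i=0
  #.... -> .   bit 16 = 0  t=0,i=7
  .#### -> .   bit 15 = 0  t=0,i=18
  .###. -> .   bit 14 = 0  t=0,i=4
  .##.# -> .   bit 13 = 0  t=0,i=1
  .##.. -> .   bit 12 = 0  t=1,i=3
  .#.## -> #   bit 11 = 1  t=0,i=16
  .#.#. -> #   bit 10 = 1  t=0,i=12
  .#..# -> .   bit 9 = 0  t=1,i=7
  .#... -> #   bit 8 = 1  t=1,i=22
  ..### -> .   bit 7 = 0  t=1,i=12
  ..##. -> .   bit 6 = 0  t=0,i=0
  ..#.# -> .   bit 5 = 0  t=0,i=11
  ..#.. -> #   bit 4 = 1  t=1,i=6
  ...## -> .   bit 3 = 0  t=1,i=1
  ...#. -> .   bit 2 = 0  t=0,i=10
  ....# -> #   bit 1 = 1  t=0,i=9
  ..... -> .   bit 0 = 0  t=0,i=8
  bits 11101011101000100000110100010010 = 3953265938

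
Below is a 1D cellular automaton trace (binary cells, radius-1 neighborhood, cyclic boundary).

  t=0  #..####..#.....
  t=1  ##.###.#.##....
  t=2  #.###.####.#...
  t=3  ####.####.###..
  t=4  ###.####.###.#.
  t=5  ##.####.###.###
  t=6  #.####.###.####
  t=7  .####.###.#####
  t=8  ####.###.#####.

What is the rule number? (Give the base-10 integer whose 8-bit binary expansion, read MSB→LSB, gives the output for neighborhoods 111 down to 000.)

  [7] ### => #  t=0,i=4
  [6] ##. => .  t=0,i=6
  [5] #.# => #  t=1,i=2
  [4] #.. => #  t=0,i=1
  [3] .## => #  t=0,i=3
  [2] .#. => #  t=0,i=0
  [1] ..# => .  t=0,i=2
  [0] ... => .  t=0,i=11
  bits 10111100 = 188

188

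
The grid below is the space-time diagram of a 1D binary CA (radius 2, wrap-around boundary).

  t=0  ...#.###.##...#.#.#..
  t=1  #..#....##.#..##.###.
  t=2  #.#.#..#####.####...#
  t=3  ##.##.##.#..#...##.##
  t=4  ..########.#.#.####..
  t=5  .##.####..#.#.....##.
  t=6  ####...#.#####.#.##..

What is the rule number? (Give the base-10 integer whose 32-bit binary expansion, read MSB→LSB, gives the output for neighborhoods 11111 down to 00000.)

  #####|#  b31=1 t=2,i=9
  ####.|.  b30=0 t=2,i=10
  ###.#|.  b29=0 t=0,i=7
  ###..|#  b28=1 t=2,i=16
  ##.##|#  b27=1 t=0,i=8
  ##.#.|#  b26=1 t=1,i=10
  ##..#|.  b25=0 t=5,i=8
  ##...|#  b24=1 t=0,i=11
  #.###|.  b23=0 t=0,i=5
  #.##.|#  b22=1 t=0,i=9
  #.#.#|.  b21=0 t=0,i=16
  #.#..|#  b20=1 t=0,i=18
  #..##|#  b19=1 t=1,i=13
  #..#.|#  b18=1 t=1,i=2
  #...#|.  b17=0 t=0,i=12
  #....|.  b16=0 t=0,i=20
  .####|.  b15=0 t=2,i=8
  .###.|.  b14=0 t=0,i=6
  .##.#|#  b13=1 t=1,i=9
  .##..|.  b12=0 t=0,i=10
  .#.##|.  b11=0 t=0,i=4
  .#.#.|#  b10=1 t=0,i=15
  .#..#|.  b9=0 t=1,i=1
  .#...|#  b8=1 t=0,i=19
  ..###|#  b7=1 t=2,i=7
  ..##.|#  b6=1 t=1,i=8
  ..#.#|#  b5=1 t=0,i=3
  ..#..|.  b4=0 t=1,i=3
  ...##|#  b3=1 t=1,i=7
  ...#.|.  b2=0 t=0,i=2
  ....#|.  b1=0 t=0,i=1
  .....|#  b0=1 t=0,i=0
  bits 10011101010111000010010111101001 = 2640061929

2640061929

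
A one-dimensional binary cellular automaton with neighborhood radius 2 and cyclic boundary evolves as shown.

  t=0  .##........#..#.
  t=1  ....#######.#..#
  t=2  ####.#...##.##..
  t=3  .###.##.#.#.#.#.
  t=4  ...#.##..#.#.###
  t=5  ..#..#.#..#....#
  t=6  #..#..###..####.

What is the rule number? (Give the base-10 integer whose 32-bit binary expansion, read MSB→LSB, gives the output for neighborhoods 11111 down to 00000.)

  ##### -> .   bit 31 = 0  t=1,i=6
  ####. -> #   bit 30 = 1  t=1,i=9
  ###.# -> #   bit 29 = 1  t=1,i=10
  ###.. -> #   bit 28 = 1  t=4,i=15
  ##.## -> .   bit 27 = 0  t=2,i=11
  ##.#. -> .   bit 26 = 0  t=1,i=11
  ##..# -> #   bit 25 = 1  t=2,i=14
  ##... -> .   bit 24 = 0  t=0,i=3
  #.### -> .   bit 23 = 0  t=4,i=13
  #.##. -> #   bit 22 = 1  t=2,i=12
  #.#.# -> .   bit 21 = 0  t=3,i=8
  #.#.. -> #   bit 20 = 1  t=1,i=12
  #..## -> .   bit 19 = 0  t=0,i=0
  #..#. -> .   bit 18 = 0  t=0,i=13
  #...# -> .   bit 17 = 0  t=2,i=7
  #.... -> #   bit 16 = 1  t=0,i=4
  .#### -> #   bit 15 = 1  t=1,i=5
  .###. -> .   bit 14 = 0  t=3,i=2
  .##.# -> #   bit 13 = 1  t=2,i=10
  .##.. -> .   bit 12 = 0  t=0,i=2
  .#.## -> .   bit 11 = 0  t=4,i=4
  .#.#. -> #   bit 10 = 1  t=3,i=9
  .#..# -> #   bit 9 = 1  t=0,i=12
  .#... -> #   bit 8 = 1  t=1,i=0
  ..### -> .   bit 7 = 0  t=1,i=4
  ..##. -> .   bit 6 = 0  t=0,i=1
  ..#.# -> .   bit 5 = 0  t=4,i=3
  ..#.. -> .   bit 4 = 0  t=0,i=11
  ...## -> #   bit 3 = 1  t=1,i=3
  ...#. -> #   bit 2 = 1  t=0,i=10
  ....# -> #   bit 1 = 1  t=0,i=9
  ..... -> #   bit 0 = 1  t=0,i=5
  bits 01110010010100011010011100001111 = 1917953807

1917953807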